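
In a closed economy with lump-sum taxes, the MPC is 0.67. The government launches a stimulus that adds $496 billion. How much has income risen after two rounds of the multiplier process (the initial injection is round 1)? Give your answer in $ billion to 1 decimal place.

Round 1 adds ΔG = $496 billion; each later round is MPC = 0.67 times the previous.
After 2 rounds: 496 + 332.32 = ΔG·(1 − c^2)/(1 − c) = 496 × (1 − 0.4489)/0.33 ≈ $828.3 billion.

$828.3 billion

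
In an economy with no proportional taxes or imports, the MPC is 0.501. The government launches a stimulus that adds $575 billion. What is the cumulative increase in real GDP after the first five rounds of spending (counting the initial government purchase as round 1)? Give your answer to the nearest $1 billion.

Round 1 adds ΔG = $575 billion; each later round is MPC = 0.501 times the previous.
After 5 rounds: 575 + 288.075 + 144.325575 + 72.307113075 + 36.225863650575 = ΔG·(1 − c^5)/(1 − c) = 575 × (1 − 0.031563752502501)/0.499 ≈ $1,116 billion.

$1,116 billion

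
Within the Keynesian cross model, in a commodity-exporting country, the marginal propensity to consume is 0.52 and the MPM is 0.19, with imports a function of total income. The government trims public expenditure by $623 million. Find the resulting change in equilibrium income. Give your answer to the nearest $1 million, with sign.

Spending multiplier = 1/(1 − c + m) = 1/(1 − 0.52 + 0.19) = 1/0.67 ≈ 1.493.
ΔY = k × ΔG = (−$623 million) / 0.67 ≈ −$930 million.

−$930 million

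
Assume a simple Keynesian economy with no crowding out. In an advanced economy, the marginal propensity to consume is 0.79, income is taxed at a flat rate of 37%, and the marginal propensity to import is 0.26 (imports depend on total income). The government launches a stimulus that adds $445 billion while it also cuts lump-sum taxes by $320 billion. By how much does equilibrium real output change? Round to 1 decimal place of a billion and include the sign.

+$915.4 billion

Expenditure multiplier = 1/(1 − c(1−t) + m) = 1/(1 − 0.79×0.63 + 0.26) = 1/0.7623 ≈ 1.312.
ΔG contributes k·ΔG = (+$445 billion) / 0.7623 ≈ +$583.8 billion.
ΔT of −$320 billion changes first-round spending by −c·ΔT = +$252.8 billion, contributing k·(−c·ΔT) = (+$252.8 billion) / 0.7623 ≈ +$331.6 billion.
Net ΔY = k(ΔG − c·ΔT) = (+$697.8 billion) / 0.7623 ≈ +$915.4 billion.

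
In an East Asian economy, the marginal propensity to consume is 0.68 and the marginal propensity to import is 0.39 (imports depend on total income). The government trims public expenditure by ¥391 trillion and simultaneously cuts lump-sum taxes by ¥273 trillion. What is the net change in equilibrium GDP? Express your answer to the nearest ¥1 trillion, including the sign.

Expenditure multiplier = 1/(1 − c + m) = 1/(1 − 0.68 + 0.39) = 1/0.71 ≈ 1.408.
ΔG contributes k·ΔG = (−¥391 trillion) / 0.71 ≈ −¥550.7 trillion.
ΔT of −¥273 trillion changes first-round spending by −c·ΔT = +¥185.64 trillion, contributing k·(−c·ΔT) = (+¥185.64 trillion) / 0.71 ≈ +¥261.5 trillion.
Net ΔY = k(ΔG − c·ΔT) = (−¥205.36 trillion) / 0.71 ≈ −¥289 trillion.

−¥289 trillion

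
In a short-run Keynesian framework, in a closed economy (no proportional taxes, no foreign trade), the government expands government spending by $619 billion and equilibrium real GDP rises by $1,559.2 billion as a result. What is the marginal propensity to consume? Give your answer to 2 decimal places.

Implied spending multiplier k = ΔY/ΔG = 1,559.2/619 ≈ 2.5189.
Since k = 1/(1 − MPC), MPC = 1 − 1/k = 1 − ΔG/ΔY = 1 − 619/1,559.2 ≈ 0.60.

0.60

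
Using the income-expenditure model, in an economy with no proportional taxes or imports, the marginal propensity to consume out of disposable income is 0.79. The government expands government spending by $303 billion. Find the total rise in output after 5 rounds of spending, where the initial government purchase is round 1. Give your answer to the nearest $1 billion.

Round 1 adds ΔG = $303 billion; each later round is MPC = 0.79 times the previous.
After 5 rounds: 303 + 239.37 + 189.1023 + 149.390817 + 118.01874543 = ΔG·(1 − c^5)/(1 − c) = 303 × (1 − 0.3077056399)/0.21 ≈ $999 billion.

$999 billion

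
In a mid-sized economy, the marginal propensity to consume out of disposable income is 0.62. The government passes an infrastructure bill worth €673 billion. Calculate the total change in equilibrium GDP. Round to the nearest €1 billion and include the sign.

Expenditure multiplier = 1/(1 − MPC) = 1/(1 − 0.62) = 1/0.38 ≈ 2.632.
ΔY = k × ΔG = (+€673 billion) / 0.38 ≈ +€1,771 billion.

+€1,771 billion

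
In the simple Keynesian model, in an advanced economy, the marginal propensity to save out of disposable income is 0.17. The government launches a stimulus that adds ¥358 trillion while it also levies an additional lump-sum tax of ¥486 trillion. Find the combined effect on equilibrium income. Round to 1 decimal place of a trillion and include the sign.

−¥266.9 trillion

MPC = 1 − MPS = 1 − 0.17 = 0.83.
Expenditure multiplier = 1/(1 − MPC) = 1/(1 − 0.83) = 1/0.17 ≈ 5.882.
ΔG contributes k·ΔG = (+¥358 trillion) / 0.17 ≈ +¥2,105.9 trillion.
ΔT of +¥486 trillion changes first-round spending by −c·ΔT = −¥403.38 trillion, contributing k·(−c·ΔT) = (−¥403.38 trillion) / 0.17 ≈ −¥2,372.8 trillion.
Net ΔY = k(ΔG − c·ΔT) = (−¥45.38 trillion) / 0.17 ≈ −¥266.9 trillion.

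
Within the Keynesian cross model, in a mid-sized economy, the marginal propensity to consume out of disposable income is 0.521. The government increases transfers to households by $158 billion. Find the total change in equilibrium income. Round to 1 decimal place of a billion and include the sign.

+$171.9 billion

The transfer change shifts disposable income by +$158 billion, so first-round consumption changes by c·ΔTR = 0.521 × (+$158 billion) = +$82.318 billion.
Expenditure multiplier = 1/(1 − MPC) = 1/(1 − 0.521) = 1/0.479 ≈ 2.088.
The transfer multiplier is c × k ≈ 1.088, so ΔY = k × (c·ΔTR) = (+$82.318 billion) / 0.479 ≈ +$171.9 billion.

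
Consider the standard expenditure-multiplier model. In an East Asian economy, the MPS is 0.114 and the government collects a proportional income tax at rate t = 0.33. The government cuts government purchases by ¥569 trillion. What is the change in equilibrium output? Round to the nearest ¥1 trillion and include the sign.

−¥1,400 trillion

MPC = 1 − MPS = 1 − 0.114 = 0.886.
Government-spending multiplier = 1/(1 − c(1−t)) = 1/(1 − 0.886×0.67) = 1/0.40638 ≈ 2.461.
ΔY = k × ΔG = (−¥569 trillion) / 0.40638 ≈ −¥1,400 trillion.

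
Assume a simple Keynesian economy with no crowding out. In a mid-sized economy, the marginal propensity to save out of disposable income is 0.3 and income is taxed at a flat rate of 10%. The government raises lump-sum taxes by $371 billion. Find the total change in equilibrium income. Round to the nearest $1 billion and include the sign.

−$702 billion

MPC = 1 − MPS = 1 − 0.3 = 0.7.
A lump-sum tax change of +$371 billion shifts disposable income by −$371 billion; first-round consumption changes by −c × ΔT = −0.7 × (+$371 billion) = −$259.7 billion.
Expenditure multiplier = 1/(1 − c(1−t)) = 1/(1 − 0.7×0.9) = 1/0.37 ≈ 2.703.
The tax multiplier is −c × k ≈ −1.892, so ΔY = k × (−c·ΔT) = (−$259.7 billion) / 0.37 ≈ −$702 billion.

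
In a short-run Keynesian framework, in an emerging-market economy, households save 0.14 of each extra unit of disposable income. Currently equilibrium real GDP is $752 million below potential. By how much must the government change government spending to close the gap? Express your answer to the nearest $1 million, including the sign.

+$105 million

MPC = 1 − MPS = 1 − 0.14 = 0.86.
Spending multiplier = 1/(1 − MPC) = 1/(1 − 0.86) = 1/0.14 ≈ 7.143.
Need ΔY = +$752 million, so ΔG = ΔY/k = (+$752 million) × 0.14 ≈ +$105 million.
The government should increase government spending by $105 million.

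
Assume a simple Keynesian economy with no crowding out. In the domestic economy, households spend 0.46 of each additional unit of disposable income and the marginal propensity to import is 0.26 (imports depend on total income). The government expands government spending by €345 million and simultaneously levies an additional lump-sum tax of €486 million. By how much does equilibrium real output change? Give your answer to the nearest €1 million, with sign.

+€152 million

Expenditure multiplier = 1/(1 − c + m) = 1/(1 − 0.46 + 0.26) = 1/0.8 = 1.25.
ΔG contributes k·ΔG = (+€345 million) / 0.8 ≈ +€431.3 million.
ΔT of +€486 million changes first-round spending by −c·ΔT = −€223.56 million, contributing k·(−c·ΔT) = (−€223.56 million) / 0.8 ≈ −€279.5 million.
Net ΔY = k(ΔG − c·ΔT) = (+€121.44 million) / 0.8 ≈ +€152 million.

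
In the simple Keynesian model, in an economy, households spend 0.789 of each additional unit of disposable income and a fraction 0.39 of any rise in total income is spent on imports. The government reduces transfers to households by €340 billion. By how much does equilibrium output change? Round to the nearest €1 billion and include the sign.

−€446 billion

The transfer change shifts disposable income by −€340 billion, so first-round consumption changes by c·ΔTR = 0.789 × (−€340 billion) = −€268.26 billion.
Expenditure multiplier = 1/(1 − c + m) = 1/(1 − 0.789 + 0.39) = 1/0.601 ≈ 1.664.
The transfer multiplier is c × k ≈ 1.313, so ΔY = k × (c·ΔTR) = (−€268.26 billion) / 0.601 ≈ −€446 billion.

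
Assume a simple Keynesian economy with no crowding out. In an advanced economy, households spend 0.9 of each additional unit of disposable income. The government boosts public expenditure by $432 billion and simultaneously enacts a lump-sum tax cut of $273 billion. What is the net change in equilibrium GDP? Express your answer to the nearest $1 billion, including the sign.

+$6,777 billion

Expenditure multiplier = 1/(1 − MPC) = 1/(1 − 0.9) = 1/0.1 = 10.
ΔG contributes k·ΔG = (+$432 billion) / 0.1 = +$4,320 billion.
ΔT of −$273 billion changes first-round spending by −c·ΔT = +$245.7 billion, contributing k·(−c·ΔT) = (+$245.7 billion) / 0.1 = +$2,457 billion.
Net ΔY = k(ΔG − c·ΔT) = (+$677.7 billion) / 0.1 = +$6,777 billion.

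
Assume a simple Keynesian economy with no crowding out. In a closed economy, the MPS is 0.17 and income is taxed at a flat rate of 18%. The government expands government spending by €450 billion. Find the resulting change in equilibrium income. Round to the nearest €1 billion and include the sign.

+€1,409 billion

MPC = 1 − MPS = 1 − 0.17 = 0.83.
Spending multiplier = 1/(1 − c(1−t)) = 1/(1 − 0.83×0.82) = 1/0.3194 ≈ 3.131.
ΔY = k × ΔG = (+€450 billion) / 0.3194 ≈ +€1,409 billion.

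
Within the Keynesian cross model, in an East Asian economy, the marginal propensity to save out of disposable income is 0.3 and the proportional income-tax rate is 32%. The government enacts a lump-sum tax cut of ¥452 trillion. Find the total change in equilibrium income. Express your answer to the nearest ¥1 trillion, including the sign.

MPC = 1 − MPS = 1 − 0.3 = 0.7.
A lump-sum tax change of −¥452 trillion shifts disposable income by +¥452 trillion; first-round consumption changes by −c × ΔT = −0.7 × (−¥452 trillion) = +¥316.4 trillion.
Expenditure multiplier = 1/(1 − c(1−t)) = 1/(1 − 0.7×0.68) = 1/0.524 ≈ 1.908.
The tax multiplier is −c × k ≈ −1.336, so ΔY = k × (−c·ΔT) = (+¥316.4 trillion) / 0.524 ≈ +¥604 trillion.

+¥604 trillion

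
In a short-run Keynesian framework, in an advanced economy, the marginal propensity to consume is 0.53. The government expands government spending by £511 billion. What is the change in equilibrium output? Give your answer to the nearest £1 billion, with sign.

+£1,087 billion

Spending multiplier = 1/(1 − MPC) = 1/(1 − 0.53) = 1/0.47 ≈ 2.128.
ΔY = k × ΔG = (+£511 billion) / 0.47 ≈ +£1,087 billion.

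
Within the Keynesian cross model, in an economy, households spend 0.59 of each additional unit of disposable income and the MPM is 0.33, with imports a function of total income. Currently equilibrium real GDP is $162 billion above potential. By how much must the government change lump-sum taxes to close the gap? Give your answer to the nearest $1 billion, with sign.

Spending multiplier = 1/(1 − c + m) = 1/(1 − 0.59 + 0.33) = 1/0.74 ≈ 1.351.
Tax multiplier = −c·k = −0.59/0.74 ≈ −0.797. Need ΔY = −$162 billion, so ΔT = ΔY/(−c·k) = −(−$162 billion) × 0.74 / 0.59 ≈ +$203 billion.
The government should raise lump-sum taxes by $203 billion.

+$203 billion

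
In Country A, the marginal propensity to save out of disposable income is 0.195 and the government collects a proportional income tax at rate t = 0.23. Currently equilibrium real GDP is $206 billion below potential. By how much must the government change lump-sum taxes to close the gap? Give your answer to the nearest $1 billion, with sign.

MPC = 1 − MPS = 1 − 0.195 = 0.805.
Spending multiplier = 1/(1 − c(1−t)) = 1/(1 − 0.805×0.77) = 1/0.38015 ≈ 2.631.
Tax multiplier = −c·k = −0.805/0.38015 ≈ −2.118. Need ΔY = +$206 billion, so ΔT = ΔY/(−c·k) = −(+$206 billion) × 0.38015 / 0.805 ≈ −$97 billion.
The government should cut lump-sum taxes by $97 billion.

−$97 billion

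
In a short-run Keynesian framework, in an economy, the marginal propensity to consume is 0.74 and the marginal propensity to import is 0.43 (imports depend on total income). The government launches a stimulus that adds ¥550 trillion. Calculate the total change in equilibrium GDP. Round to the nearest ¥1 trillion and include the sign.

Spending multiplier = 1/(1 − c + m) = 1/(1 − 0.74 + 0.43) = 1/0.69 ≈ 1.449.
ΔY = k × ΔG = (+¥550 trillion) / 0.69 ≈ +¥797 trillion.

+¥797 trillion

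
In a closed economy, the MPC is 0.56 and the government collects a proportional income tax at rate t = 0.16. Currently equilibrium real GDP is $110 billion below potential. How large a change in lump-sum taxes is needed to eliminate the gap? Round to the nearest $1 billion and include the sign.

−$104 billion

Spending multiplier = 1/(1 − c(1−t)) = 1/(1 − 0.56×0.84) = 1/0.5296 ≈ 1.888.
Tax multiplier = −c·k = −0.56/0.5296 ≈ −1.057. Need ΔY = +$110 billion, so ΔT = ΔY/(−c·k) = −(+$110 billion) × 0.5296 / 0.56 ≈ −$104 billion.
The government should cut lump-sum taxes by $104 billion.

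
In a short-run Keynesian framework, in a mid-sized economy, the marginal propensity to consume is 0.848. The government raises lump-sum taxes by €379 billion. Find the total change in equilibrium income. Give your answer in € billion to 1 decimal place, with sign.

A lump-sum tax change of +€379 billion shifts disposable income by −€379 billion; first-round consumption changes by −c × ΔT = −0.848 × (+€379 billion) = −€321.392 billion.
Expenditure multiplier = 1/(1 − MPC) = 1/(1 − 0.848) = 1/0.152 ≈ 6.579.
The tax multiplier is −c × k ≈ −5.579, so ΔY = k × (−c·ΔT) = (−€321.392 billion) / 0.152 ≈ −€2,114.4 billion.

−€2,114.4 billion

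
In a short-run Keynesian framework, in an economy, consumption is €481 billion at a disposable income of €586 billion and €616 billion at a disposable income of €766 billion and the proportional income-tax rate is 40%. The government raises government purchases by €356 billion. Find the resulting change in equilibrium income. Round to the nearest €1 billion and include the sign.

MPC = ΔC/ΔYd = (616 − 481)/(766 − 586) = 135/180 = 0.75.
Expenditure multiplier = 1/(1 − c(1−t)) = 1/(1 − 0.75×0.6) = 1/0.55 ≈ 1.818.
ΔY = k × ΔG = (+€356 billion) / 0.55 ≈ +€647 billion.

+€647 billion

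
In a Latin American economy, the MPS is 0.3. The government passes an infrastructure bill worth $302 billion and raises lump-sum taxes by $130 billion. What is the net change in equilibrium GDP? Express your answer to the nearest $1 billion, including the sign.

+$703 billion

MPC = 1 − MPS = 1 − 0.3 = 0.7.
Expenditure multiplier = 1/(1 − MPC) = 1/(1 − 0.7) = 1/0.3 ≈ 3.333.
ΔG contributes k·ΔG = (+$302 billion) / 0.3 ≈ +$1,006.7 billion.
ΔT of +$130 billion changes first-round spending by −c·ΔT = −$91 billion, contributing k·(−c·ΔT) = (−$91 billion) / 0.3 ≈ −$303.3 billion.
Net ΔY = k(ΔG − c·ΔT) = (+$211 billion) / 0.3 ≈ +$703 billion.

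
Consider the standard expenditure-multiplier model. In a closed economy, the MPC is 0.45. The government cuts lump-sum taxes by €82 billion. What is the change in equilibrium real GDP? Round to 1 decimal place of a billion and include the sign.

A lump-sum tax change of −€82 billion shifts disposable income by +€82 billion; first-round consumption changes by −c × ΔT = −0.45 × (−€82 billion) = +€36.9 billion.
Expenditure multiplier = 1/(1 − MPC) = 1/(1 − 0.45) = 1/0.55 ≈ 1.818.
The tax multiplier is −c × k ≈ −0.818, so ΔY = k × (−c·ΔT) = (+€36.9 billion) / 0.55 ≈ +€67.1 billion.

+€67.1 billion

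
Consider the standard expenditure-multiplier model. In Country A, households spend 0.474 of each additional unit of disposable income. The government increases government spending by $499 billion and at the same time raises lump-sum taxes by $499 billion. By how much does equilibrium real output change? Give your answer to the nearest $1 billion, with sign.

+$499 billion

Expenditure multiplier = 1/(1 − MPC) = 1/(1 − 0.474) = 1/0.526 ≈ 1.901.
ΔG contributes k·ΔG = (+$499 billion) / 0.526 ≈ +$948.7 billion.
ΔT of +$499 billion changes first-round spending by −c·ΔT = −$236.526 billion, contributing k·(−c·ΔT) = (−$236.526 billion) / 0.526 ≈ −$449.7 billion.
With ΔG = ΔT and no other leakages, the balanced-budget multiplier is 1, so ΔY = ΔG = +$499 billion.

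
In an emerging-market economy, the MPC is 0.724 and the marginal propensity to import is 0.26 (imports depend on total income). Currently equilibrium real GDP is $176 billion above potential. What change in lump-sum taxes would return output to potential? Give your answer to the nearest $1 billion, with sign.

Spending multiplier = 1/(1 − c + m) = 1/(1 − 0.724 + 0.26) = 1/0.536 ≈ 1.866.
Tax multiplier = −c·k = −0.724/0.536 ≈ −1.351. Need ΔY = −$176 billion, so ΔT = ΔY/(−c·k) = −(−$176 billion) × 0.536 / 0.724 ≈ +$130 billion.
The government should raise lump-sum taxes by $130 billion.

+$130 billion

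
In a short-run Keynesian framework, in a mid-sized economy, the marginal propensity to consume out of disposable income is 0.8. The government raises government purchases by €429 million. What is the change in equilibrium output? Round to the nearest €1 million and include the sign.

Expenditure multiplier = 1/(1 − MPC) = 1/(1 − 0.8) = 1/0.2 = 5.
ΔY = k × ΔG = (+€429 million) / 0.2 = +€2,145 million.

+€2,145 million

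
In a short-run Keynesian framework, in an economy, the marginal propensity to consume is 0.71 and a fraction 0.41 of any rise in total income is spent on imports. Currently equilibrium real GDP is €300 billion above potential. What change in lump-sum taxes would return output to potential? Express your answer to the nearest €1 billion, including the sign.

Spending multiplier = 1/(1 − c + m) = 1/(1 − 0.71 + 0.41) = 1/0.7 ≈ 1.429.
Tax multiplier = −c·k = −0.71/0.7 ≈ −1.014. Need ΔY = −€300 billion, so ΔT = ΔY/(−c·k) = −(−€300 billion) × 0.7 / 0.71 ≈ +€296 billion.
The government should raise lump-sum taxes by €296 billion.

+€296 billion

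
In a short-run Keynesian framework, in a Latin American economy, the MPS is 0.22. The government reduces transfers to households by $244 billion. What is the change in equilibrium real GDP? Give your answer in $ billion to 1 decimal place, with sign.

MPC = 1 − MPS = 1 − 0.22 = 0.78.
The transfer change shifts disposable income by −$244 billion, so first-round consumption changes by c·ΔTR = 0.78 × (−$244 billion) = −$190.32 billion.
Expenditure multiplier = 1/(1 − MPC) = 1/(1 − 0.78) = 1/0.22 ≈ 4.545.
The transfer multiplier is c × k ≈ 3.545, so ΔY = k × (c·ΔTR) = (−$190.32 billion) / 0.22 ≈ −$865.1 billion.

−$865.1 billion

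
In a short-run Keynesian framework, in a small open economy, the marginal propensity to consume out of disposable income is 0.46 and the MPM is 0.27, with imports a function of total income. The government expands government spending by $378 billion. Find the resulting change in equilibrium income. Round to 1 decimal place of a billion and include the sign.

Spending multiplier = 1/(1 − c + m) = 1/(1 − 0.46 + 0.27) = 1/0.81 ≈ 1.235.
ΔY = k × ΔG = (+$378 billion) / 0.81 ≈ +$466.7 billion.

+$466.7 billion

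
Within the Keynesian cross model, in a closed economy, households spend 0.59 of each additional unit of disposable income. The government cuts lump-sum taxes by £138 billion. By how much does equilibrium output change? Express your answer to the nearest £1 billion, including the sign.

A lump-sum tax change of −£138 billion shifts disposable income by +£138 billion; first-round consumption changes by −c × ΔT = −0.59 × (−£138 billion) = +£81.42 billion.
Expenditure multiplier = 1/(1 − MPC) = 1/(1 − 0.59) = 1/0.41 ≈ 2.439.
The tax multiplier is −c × k ≈ −1.439, so ΔY = k × (−c·ΔT) = (+£81.42 billion) / 0.41 ≈ +£199 billion.

+£199 billion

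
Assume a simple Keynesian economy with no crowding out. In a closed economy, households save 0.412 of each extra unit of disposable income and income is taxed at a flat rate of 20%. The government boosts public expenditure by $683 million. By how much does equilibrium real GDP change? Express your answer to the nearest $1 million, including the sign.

+$1,290 million

MPC = 1 − MPS = 1 − 0.412 = 0.588.
Expenditure multiplier = 1/(1 − c(1−t)) = 1/(1 − 0.588×0.8) = 1/0.5296 ≈ 1.888.
ΔY = k × ΔG = (+$683 million) / 0.5296 ≈ +$1,290 million.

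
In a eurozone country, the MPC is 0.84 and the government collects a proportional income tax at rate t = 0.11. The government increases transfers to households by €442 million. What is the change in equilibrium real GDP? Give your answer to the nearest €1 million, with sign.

+€1,471 million

The transfer change shifts disposable income by +€442 million, so first-round consumption changes by c·ΔTR = 0.84 × (+€442 million) = +€371.28 million.
Expenditure multiplier = 1/(1 − c(1−t)) = 1/(1 − 0.84×0.89) = 1/0.2524 ≈ 3.962.
The transfer multiplier is c × k ≈ 3.328, so ΔY = k × (c·ΔTR) = (+€371.28 million) / 0.2524 ≈ +€1,471 million.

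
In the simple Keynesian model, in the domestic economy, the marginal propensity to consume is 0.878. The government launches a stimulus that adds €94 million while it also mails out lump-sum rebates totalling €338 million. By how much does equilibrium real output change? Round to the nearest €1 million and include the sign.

+€3,203 million

Expenditure multiplier = 1/(1 − MPC) = 1/(1 − 0.878) = 1/0.122 ≈ 8.197.
ΔG contributes k·ΔG = (+€94 million) / 0.122 ≈ +€770.5 million.
ΔT of −€338 million changes first-round spending by −c·ΔT = +€296.764 million, contributing k·(−c·ΔT) = (+€296.764 million) / 0.122 ≈ +€2,432.5 million.
Net ΔY = k(ΔG − c·ΔT) = (+€390.764 million) / 0.122 ≈ +€3,203 million.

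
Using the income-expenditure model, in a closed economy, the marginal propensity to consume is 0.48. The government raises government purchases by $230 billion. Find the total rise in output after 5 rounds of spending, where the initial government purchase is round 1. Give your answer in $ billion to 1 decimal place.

Round 1 adds ΔG = $230 billion; each later round is MPC = 0.48 times the previous.
After 5 rounds: 230 + 110.4 + 52.992 + 25.43616 + 12.2093568 = ΔG·(1 − c^5)/(1 − c) = 230 × (1 − 0.0254803968)/0.52 ≈ $431 billion.

$431.0 billion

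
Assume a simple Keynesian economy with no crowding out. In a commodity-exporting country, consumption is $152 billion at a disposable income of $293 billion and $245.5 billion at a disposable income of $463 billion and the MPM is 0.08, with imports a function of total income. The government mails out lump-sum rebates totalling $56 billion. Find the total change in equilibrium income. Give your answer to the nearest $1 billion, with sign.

+$58 billion

MPC = ΔC/ΔYd = (245.5 − 152)/(463 − 293) = 93.5/170 = 0.55.
A lump-sum tax change of −$56 billion shifts disposable income by +$56 billion; first-round consumption changes by −c × ΔT = −0.55 × (−$56 billion) = +$30.8 billion.
Expenditure multiplier = 1/(1 − c + m) = 1/(1 − 0.55 + 0.08) = 1/0.53 ≈ 1.887.
The tax multiplier is −c × k ≈ −1.038, so ΔY = k × (−c·ΔT) = (+$30.8 billion) / 0.53 ≈ +$58 billion.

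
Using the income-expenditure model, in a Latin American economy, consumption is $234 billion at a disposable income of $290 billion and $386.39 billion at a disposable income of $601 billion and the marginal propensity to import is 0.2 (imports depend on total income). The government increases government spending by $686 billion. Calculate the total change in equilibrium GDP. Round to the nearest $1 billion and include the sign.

+$966 billion

MPC = ΔC/ΔYd = (386.39 − 234)/(601 − 290) = 152.39/311 = 0.49.
Spending multiplier = 1/(1 − c + m) = 1/(1 − 0.49 + 0.2) = 1/0.71 ≈ 1.408.
ΔY = k × ΔG = (+$686 billion) / 0.71 ≈ +$966 billion.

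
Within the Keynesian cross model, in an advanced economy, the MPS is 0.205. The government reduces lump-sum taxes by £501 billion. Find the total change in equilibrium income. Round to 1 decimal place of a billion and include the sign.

+£1,942.9 billion

MPC = 1 − MPS = 1 − 0.205 = 0.795.
A lump-sum tax change of −£501 billion shifts disposable income by +£501 billion; first-round consumption changes by −c × ΔT = −0.795 × (−£501 billion) = +£398.295 billion.
Expenditure multiplier = 1/(1 − MPC) = 1/(1 − 0.795) = 1/0.205 ≈ 4.878.
The tax multiplier is −c × k ≈ −3.878, so ΔY = k × (−c·ΔT) = (+£398.295 billion) / 0.205 ≈ +£1,942.9 billion.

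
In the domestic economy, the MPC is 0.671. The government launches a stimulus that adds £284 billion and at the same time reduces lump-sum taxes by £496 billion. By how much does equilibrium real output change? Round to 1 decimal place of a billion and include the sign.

+£1,874.8 billion

Expenditure multiplier = 1/(1 − MPC) = 1/(1 − 0.671) = 1/0.329 ≈ 3.04.
ΔG contributes k·ΔG = (+£284 billion) / 0.329 ≈ +£863.2 billion.
ΔT of −£496 billion changes first-round spending by −c·ΔT = +£332.816 billion, contributing k·(−c·ΔT) = (+£332.816 billion) / 0.329 ≈ +£1,011.6 billion.
Net ΔY = k(ΔG − c·ΔT) = (+£616.816 billion) / 0.329 ≈ +£1,874.8 billion.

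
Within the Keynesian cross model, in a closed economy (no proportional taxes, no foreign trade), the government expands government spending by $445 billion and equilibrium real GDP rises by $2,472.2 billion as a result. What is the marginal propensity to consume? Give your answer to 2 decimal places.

Implied spending multiplier k = ΔY/ΔG = 2,472.2/445 ≈ 5.5555.
Since k = 1/(1 − MPC), MPC = 1 − 1/k = 1 − ΔG/ΔY = 1 − 445/2,472.2 ≈ 0.82.

0.82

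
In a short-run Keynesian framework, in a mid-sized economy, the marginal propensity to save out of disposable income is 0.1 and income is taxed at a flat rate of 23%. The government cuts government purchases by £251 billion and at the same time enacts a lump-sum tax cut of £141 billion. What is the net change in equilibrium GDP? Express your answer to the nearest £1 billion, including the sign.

MPC = 1 − MPS = 1 − 0.1 = 0.9.
Expenditure multiplier = 1/(1 − c(1−t)) = 1/(1 − 0.9×0.77) = 1/0.307 ≈ 3.257.
ΔG contributes k·ΔG = (−£251 billion) / 0.307 ≈ −£817.6 billion.
ΔT of −£141 billion changes first-round spending by −c·ΔT = +£126.9 billion, contributing k·(−c·ΔT) = (+£126.9 billion) / 0.307 ≈ +£413.4 billion.
Net ΔY = k(ΔG − c·ΔT) = (−£124.1 billion) / 0.307 ≈ −£404 billion.

−£404 billion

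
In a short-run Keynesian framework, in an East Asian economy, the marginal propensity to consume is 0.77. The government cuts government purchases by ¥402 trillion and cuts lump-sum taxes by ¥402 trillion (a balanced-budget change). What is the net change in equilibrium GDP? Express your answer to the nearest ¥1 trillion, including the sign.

Expenditure multiplier = 1/(1 − MPC) = 1/(1 − 0.77) = 1/0.23 ≈ 4.348.
ΔG contributes k·ΔG = (−¥402 trillion) / 0.23 ≈ −¥1,747.8 trillion.
ΔT of −¥402 trillion changes first-round spending by −c·ΔT = +¥309.54 trillion, contributing k·(−c·ΔT) = (+¥309.54 trillion) / 0.23 ≈ +¥1,345.8 trillion.
With ΔG = ΔT and no other leakages, the balanced-budget multiplier is 1, so ΔY = ΔG = −¥402 trillion.

−¥402 trillion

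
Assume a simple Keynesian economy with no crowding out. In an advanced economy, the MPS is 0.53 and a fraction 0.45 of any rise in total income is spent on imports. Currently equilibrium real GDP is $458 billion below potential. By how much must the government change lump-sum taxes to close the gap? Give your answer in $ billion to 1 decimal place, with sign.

−$955.0 billion

MPC = 1 − MPS = 1 − 0.53 = 0.47.
Spending multiplier = 1/(1 − c + m) = 1/(1 − 0.47 + 0.45) = 1/0.98 ≈ 1.02.
Tax multiplier = −c·k = −0.47/0.98 ≈ −0.48. Need ΔY = +$458 billion, so ΔT = ΔY/(−c·k) = −(+$458 billion) × 0.98 / 0.47 ≈ −$955 billion.
The government should cut lump-sum taxes by $955 billion.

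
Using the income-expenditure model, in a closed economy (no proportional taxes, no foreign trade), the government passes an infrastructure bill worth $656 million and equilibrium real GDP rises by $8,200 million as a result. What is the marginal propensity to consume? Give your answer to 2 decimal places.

Implied spending multiplier k = ΔY/ΔG = 8,200/656 = 12.5.
Since k = 1/(1 − MPC), MPC = 1 − 1/k = 1 − ΔG/ΔY = 1 − 656/8,200 = 0.92.

0.92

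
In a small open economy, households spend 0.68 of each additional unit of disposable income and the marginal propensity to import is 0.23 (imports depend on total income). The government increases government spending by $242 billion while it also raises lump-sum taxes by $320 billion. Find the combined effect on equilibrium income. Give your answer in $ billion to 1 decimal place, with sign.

Expenditure multiplier = 1/(1 − c + m) = 1/(1 − 0.68 + 0.23) = 1/0.55 ≈ 1.818.
ΔG contributes k·ΔG = (+$242 billion) / 0.55 = +$440 billion.
ΔT of +$320 billion changes first-round spending by −c·ΔT = −$217.6 billion, contributing k·(−c·ΔT) = (−$217.6 billion) / 0.55 ≈ −$395.6 billion.
Net ΔY = k(ΔG − c·ΔT) = (+$24.4 billion) / 0.55 ≈ +$44.4 billion.

+$44.4 billion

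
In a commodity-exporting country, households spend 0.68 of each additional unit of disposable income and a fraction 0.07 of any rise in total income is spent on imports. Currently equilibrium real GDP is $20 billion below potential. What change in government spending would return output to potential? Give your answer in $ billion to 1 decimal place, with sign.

Spending multiplier = 1/(1 − c + m) = 1/(1 − 0.68 + 0.07) = 1/0.39 ≈ 2.564.
Need ΔY = +$20 billion, so ΔG = ΔY/k = (+$20 billion) × 0.39 = +$7.8 billion.
The government should increase government spending by $7.8 billion.

+$7.8 billion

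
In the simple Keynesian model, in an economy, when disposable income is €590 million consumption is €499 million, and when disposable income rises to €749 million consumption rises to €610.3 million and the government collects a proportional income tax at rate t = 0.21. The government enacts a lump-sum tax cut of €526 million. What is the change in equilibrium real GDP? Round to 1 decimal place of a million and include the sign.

+€823.7 million

MPC = ΔC/ΔYd = (610.3 − 499)/(749 − 590) = 111.3/159 = 0.7.
A lump-sum tax change of −€526 million shifts disposable income by +€526 million; first-round consumption changes by −c × ΔT = −0.7 × (−€526 million) = +€368.2 million.
Expenditure multiplier = 1/(1 − c(1−t)) = 1/(1 − 0.7×0.79) = 1/0.447 ≈ 2.237.
The tax multiplier is −c × k ≈ −1.566, so ΔY = k × (−c·ΔT) = (+€368.2 million) / 0.447 ≈ +€823.7 million.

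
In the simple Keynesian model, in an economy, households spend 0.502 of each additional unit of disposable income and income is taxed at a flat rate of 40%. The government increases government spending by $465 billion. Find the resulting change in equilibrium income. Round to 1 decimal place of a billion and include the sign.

Expenditure multiplier = 1/(1 − c(1−t)) = 1/(1 − 0.502×0.6) = 1/0.6988 ≈ 1.431.
ΔY = k × ΔG = (+$465 billion) / 0.6988 ≈ +$665.4 billion.

+$665.4 billion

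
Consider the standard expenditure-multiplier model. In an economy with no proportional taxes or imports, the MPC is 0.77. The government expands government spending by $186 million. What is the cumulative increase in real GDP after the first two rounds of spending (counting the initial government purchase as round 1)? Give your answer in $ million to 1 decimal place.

Round 1 adds ΔG = $186 million; each later round is MPC = 0.77 times the previous.
After 2 rounds: 186 + 143.22 = ΔG·(1 − c^2)/(1 − c) = 186 × (1 − 0.5929)/0.23 ≈ $329.2 million.

$329.2 million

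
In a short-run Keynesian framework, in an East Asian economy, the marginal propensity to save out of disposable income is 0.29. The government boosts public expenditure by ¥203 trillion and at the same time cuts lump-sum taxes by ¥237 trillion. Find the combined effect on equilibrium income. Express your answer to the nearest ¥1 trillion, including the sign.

MPC = 1 − MPS = 1 − 0.29 = 0.71.
Expenditure multiplier = 1/(1 − MPC) = 1/(1 − 0.71) = 1/0.29 ≈ 3.448.
ΔG contributes k·ΔG = (+¥203 trillion) / 0.29 = +¥700 trillion.
ΔT of −¥237 trillion changes first-round spending by −c·ΔT = +¥168.27 trillion, contributing k·(−c·ΔT) = (+¥168.27 trillion) / 0.29 ≈ +¥580.2 trillion.
Net ΔY = k(ΔG − c·ΔT) = (+¥371.27 trillion) / 0.29 ≈ +¥1,280 trillion.

+¥1,280 trillion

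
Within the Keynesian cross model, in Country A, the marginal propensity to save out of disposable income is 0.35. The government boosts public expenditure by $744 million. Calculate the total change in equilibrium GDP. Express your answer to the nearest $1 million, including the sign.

MPC = 1 − MPS = 1 − 0.35 = 0.65.
Spending multiplier = 1/(1 − MPC) = 1/(1 − 0.65) = 1/0.35 ≈ 2.857.
ΔY = k × ΔG = (+$744 million) / 0.35 ≈ +$2,126 million.

+$2,126 million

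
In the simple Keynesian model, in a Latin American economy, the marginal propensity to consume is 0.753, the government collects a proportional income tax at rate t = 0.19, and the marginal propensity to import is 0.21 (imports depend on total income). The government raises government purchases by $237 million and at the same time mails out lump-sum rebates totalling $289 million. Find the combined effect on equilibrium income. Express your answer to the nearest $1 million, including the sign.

+$758 million

Expenditure multiplier = 1/(1 − c(1−t) + m) = 1/(1 − 0.753×0.81 + 0.21) = 1/0.60007 ≈ 1.666.
ΔG contributes k·ΔG = (+$237 million) / 0.60007 ≈ +$395 million.
ΔT of −$289 million changes first-round spending by −c·ΔT = +$217.617 million, contributing k·(−c·ΔT) = (+$217.617 million) / 0.60007 ≈ +$362.7 million.
Net ΔY = k(ΔG − c·ΔT) = (+$454.617 million) / 0.60007 ≈ +$758 million.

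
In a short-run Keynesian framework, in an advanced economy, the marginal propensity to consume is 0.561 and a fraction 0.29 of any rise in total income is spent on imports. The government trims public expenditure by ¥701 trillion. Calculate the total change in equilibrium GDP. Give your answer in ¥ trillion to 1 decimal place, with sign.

−¥961.6 trillion

Government-spending multiplier = 1/(1 − c + m) = 1/(1 − 0.561 + 0.29) = 1/0.729 ≈ 1.372.
ΔY = k × ΔG = (−¥701 trillion) / 0.729 ≈ −¥961.6 trillion.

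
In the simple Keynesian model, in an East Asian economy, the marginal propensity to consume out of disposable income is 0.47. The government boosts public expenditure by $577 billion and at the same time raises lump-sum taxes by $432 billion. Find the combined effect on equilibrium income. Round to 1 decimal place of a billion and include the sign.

Expenditure multiplier = 1/(1 − MPC) = 1/(1 − 0.47) = 1/0.53 ≈ 1.887.
ΔG contributes k·ΔG = (+$577 billion) / 0.53 ≈ +$1,088.7 billion.
ΔT of +$432 billion changes first-round spending by −c·ΔT = −$203.04 billion, contributing k·(−c·ΔT) = (−$203.04 billion) / 0.53 ≈ −$383.1 billion.
Net ΔY = k(ΔG − c·ΔT) = (+$373.96 billion) / 0.53 ≈ +$705.6 billion.

+$705.6 billion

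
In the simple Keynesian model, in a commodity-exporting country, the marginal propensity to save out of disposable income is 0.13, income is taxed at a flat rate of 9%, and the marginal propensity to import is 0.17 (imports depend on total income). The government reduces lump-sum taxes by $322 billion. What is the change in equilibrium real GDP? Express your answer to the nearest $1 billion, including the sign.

MPC = 1 − MPS = 1 − 0.13 = 0.87.
A lump-sum tax change of −$322 billion shifts disposable income by +$322 billion; first-round consumption changes by −c × ΔT = −0.87 × (−$322 billion) = +$280.14 billion.
Expenditure multiplier = 1/(1 − c(1−t) + m) = 1/(1 − 0.87×0.91 + 0.17) = 1/0.3783 ≈ 2.643.
The tax multiplier is −c × k ≈ −2.3, so ΔY = k × (−c·ΔT) = (+$280.14 billion) / 0.3783 ≈ +$741 billion.

+$741 billion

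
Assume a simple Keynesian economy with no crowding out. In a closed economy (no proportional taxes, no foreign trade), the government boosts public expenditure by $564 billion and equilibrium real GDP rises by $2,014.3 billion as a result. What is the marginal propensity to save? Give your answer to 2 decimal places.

0.28

Implied spending multiplier k = ΔY/ΔG = 2,014.3/564 ≈ 3.5715.
Since k = 1/(1 − MPC), MPC = 1 − 1/k = 1 − ΔG/ΔY = 1 − 564/2,014.3 ≈ 0.72.
MPS = 1 − MPC = 0.28.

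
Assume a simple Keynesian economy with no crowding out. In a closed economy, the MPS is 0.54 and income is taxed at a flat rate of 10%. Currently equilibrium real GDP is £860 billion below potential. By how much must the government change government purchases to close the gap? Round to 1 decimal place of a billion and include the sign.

MPC = 1 − MPS = 1 − 0.54 = 0.46.
Spending multiplier = 1/(1 − c(1−t)) = 1/(1 − 0.46×0.9) = 1/0.586 ≈ 1.706.
Need ΔY = +£860 billion, so ΔG = ΔY/k = (+£860 billion) × 0.586 ≈ +£504 billion.
The government should increase government purchases by £504 billion.

+£504.0 billion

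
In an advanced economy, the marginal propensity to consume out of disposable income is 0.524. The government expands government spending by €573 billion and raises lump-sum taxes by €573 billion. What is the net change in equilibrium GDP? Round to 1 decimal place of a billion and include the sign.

+€573.0 billion

Expenditure multiplier = 1/(1 − MPC) = 1/(1 − 0.524) = 1/0.476 ≈ 2.101.
ΔG contributes k·ΔG = (+€573 billion) / 0.476 ≈ +€1,203.8 billion.
ΔT of +€573 billion changes first-round spending by −c·ΔT = −€300.252 billion, contributing k·(−c·ΔT) = (−€300.252 billion) / 0.476 ≈ −€630.8 billion.
With ΔG = ΔT and no other leakages, the balanced-budget multiplier is 1, so ΔY = ΔG = +€573 billion.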